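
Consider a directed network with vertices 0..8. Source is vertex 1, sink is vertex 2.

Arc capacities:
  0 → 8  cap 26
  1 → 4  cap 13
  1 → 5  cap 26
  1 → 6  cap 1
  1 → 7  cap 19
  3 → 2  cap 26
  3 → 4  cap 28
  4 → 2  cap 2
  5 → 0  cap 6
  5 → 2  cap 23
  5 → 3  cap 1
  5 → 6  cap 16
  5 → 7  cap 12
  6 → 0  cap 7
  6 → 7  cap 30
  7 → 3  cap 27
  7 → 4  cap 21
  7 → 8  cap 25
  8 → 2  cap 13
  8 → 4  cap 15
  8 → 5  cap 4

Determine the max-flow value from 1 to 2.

augment #1: 1→4→2 bottleneck 2, total now 2
augment #2: 1→5→2 bottleneck 23, total now 25
augment #3: 1→5→3→2 bottleneck 1, total now 26
augment #4: 1→7→3→2 bottleneck 19, total now 45
augment #5: 1→5→0→8→2 bottleneck 2, total now 47
augment #6: 1→6→0→8→2 bottleneck 1, total now 48

Maximum flow value: 48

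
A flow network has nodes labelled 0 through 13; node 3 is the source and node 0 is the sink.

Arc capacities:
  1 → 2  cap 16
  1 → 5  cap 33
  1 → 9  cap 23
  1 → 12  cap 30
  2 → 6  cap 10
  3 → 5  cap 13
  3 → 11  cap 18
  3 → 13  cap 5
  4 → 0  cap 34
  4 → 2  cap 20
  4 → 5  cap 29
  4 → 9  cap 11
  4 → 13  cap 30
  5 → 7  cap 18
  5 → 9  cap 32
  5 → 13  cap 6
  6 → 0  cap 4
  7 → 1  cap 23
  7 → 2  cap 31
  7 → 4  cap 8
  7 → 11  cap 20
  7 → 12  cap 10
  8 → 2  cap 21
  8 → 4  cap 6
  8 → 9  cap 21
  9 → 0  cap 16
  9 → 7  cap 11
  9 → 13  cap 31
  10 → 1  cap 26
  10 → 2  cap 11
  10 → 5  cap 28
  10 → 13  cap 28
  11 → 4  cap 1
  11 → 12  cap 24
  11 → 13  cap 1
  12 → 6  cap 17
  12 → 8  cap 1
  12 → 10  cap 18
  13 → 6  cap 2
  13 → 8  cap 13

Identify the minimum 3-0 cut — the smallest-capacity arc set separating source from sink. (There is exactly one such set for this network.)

augment #1: 3→5→9→0 push 13
augment #2: 3→11→4→0 push 1
augment #3: 3→13→6→0 push 2
augment #4: 3→11→12→6→0 push 2
augment #5: 3→13→8→4→0 push 3
augment #6: 3→11→12→8→4→0 push 1
augment #7: 3→11→13→8→4→0 push 1
augment #8: 3→11→12→10→1→9→0 push 3
augment #9: 3→11→12→6→13→8→4→0 push 1
augment #10: 3→11→12→10→5→7→4→0 push 8
max flow = 35; residual-reachable set from 3 gives S-side
cut edges (S→T): {(6,0), (7,4), (8,4), (9,0), (11,4)} total cap 35

Min-cut arcs: {(6,0), (7,4), (8,4), (9,0), (11,4)} (total capacity 35)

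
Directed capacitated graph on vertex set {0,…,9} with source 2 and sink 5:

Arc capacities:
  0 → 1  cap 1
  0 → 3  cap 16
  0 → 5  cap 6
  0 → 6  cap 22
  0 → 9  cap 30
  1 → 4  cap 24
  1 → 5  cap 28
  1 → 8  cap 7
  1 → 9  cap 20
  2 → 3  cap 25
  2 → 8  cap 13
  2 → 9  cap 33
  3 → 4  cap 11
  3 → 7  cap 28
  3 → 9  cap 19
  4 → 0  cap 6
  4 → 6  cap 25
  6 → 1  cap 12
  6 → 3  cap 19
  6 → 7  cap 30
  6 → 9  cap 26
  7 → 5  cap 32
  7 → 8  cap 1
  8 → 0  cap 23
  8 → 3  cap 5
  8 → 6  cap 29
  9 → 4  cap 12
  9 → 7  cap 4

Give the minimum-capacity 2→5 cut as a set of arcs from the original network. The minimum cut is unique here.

Min-cut arcs: {(0,1), (0,5), (6,1), (7,5)} (total capacity 51)

augment #1: 2→3→7→5 push 25
augment #2: 2→8→0→5 push 6
augment #3: 2→9→7→5 push 4
augment #4: 2→8→0→1→5 push 1
augment #5: 2→8→3→7→5 push 3
augment #6: 2→8→6→1→5 push 3
augment #7: 2→9→4→6→1→5 push 9
max flow = 51; residual-reachable set from 2 gives S-side
cut edges (S→T): {(0,1), (0,5), (6,1), (7,5)} total cap 51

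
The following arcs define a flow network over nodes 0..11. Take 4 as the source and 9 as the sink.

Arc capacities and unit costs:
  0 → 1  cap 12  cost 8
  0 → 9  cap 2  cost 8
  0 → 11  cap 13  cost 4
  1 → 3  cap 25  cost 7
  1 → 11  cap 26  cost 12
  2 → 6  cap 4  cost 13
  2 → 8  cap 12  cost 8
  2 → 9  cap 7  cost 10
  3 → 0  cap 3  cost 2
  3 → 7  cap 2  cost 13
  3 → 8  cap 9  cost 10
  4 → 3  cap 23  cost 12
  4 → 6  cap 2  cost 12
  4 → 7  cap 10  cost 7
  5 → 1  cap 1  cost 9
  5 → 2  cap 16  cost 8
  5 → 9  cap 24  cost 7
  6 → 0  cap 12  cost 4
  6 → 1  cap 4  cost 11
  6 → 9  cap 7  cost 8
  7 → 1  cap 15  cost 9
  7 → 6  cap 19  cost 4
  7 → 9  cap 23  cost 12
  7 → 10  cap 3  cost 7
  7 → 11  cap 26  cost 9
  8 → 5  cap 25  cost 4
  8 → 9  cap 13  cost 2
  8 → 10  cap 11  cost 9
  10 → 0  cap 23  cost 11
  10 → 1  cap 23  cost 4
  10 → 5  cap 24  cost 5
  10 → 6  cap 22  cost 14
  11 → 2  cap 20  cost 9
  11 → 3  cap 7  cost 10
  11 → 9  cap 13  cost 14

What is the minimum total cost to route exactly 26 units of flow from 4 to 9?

shortest-cost path #1: 4→7→9 push 10 @ unit cost 19 (adds 190)
shortest-cost path #2: 4→6→9 push 2 @ unit cost 20 (adds 40)
shortest-cost path #3: 4→3→0→9 push 2 @ unit cost 22 (adds 44)
shortest-cost path #4: 4→3→8→9 push 9 @ unit cost 24 (adds 216)
shortest-cost path #5: 4→3→0→11→9 push 1 @ unit cost 32 (adds 32)
shortest-cost path #6: 4→3→7→9 push 2 @ unit cost 37 (adds 74)
total cost = 596

Minimum cost for 26 units: 596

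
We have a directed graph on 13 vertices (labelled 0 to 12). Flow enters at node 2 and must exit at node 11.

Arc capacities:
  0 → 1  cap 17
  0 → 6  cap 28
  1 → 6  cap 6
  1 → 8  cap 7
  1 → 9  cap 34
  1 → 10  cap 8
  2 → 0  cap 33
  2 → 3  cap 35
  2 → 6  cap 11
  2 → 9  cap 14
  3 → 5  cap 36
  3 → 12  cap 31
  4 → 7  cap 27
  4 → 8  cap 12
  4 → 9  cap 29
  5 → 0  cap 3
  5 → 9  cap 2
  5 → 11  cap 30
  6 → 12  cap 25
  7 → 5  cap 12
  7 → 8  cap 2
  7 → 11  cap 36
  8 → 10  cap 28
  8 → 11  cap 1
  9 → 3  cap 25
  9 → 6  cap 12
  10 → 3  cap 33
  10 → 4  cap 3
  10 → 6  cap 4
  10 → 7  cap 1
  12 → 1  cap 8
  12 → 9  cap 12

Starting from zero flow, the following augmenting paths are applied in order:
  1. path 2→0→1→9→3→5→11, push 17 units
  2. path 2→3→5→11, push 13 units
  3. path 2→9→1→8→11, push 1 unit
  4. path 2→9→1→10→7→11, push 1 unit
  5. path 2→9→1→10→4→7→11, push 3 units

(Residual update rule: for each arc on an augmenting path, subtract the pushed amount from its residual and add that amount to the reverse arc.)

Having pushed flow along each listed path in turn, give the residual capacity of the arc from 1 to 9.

Residual capacity of (1,9): 22

after path 1 (2→0→1→9→3→5→11, push 17): res(1,9)=17
after path 2 (2→3→5→11, push 13): res(1,9)=17
after path 3 (2→9→1→8→11, push 1): res(1,9)=18
after path 4 (2→9→1→10→7→11, push 1): res(1,9)=19
after path 5 (2→9→1→10→4→7→11, push 3): res(1,9)=22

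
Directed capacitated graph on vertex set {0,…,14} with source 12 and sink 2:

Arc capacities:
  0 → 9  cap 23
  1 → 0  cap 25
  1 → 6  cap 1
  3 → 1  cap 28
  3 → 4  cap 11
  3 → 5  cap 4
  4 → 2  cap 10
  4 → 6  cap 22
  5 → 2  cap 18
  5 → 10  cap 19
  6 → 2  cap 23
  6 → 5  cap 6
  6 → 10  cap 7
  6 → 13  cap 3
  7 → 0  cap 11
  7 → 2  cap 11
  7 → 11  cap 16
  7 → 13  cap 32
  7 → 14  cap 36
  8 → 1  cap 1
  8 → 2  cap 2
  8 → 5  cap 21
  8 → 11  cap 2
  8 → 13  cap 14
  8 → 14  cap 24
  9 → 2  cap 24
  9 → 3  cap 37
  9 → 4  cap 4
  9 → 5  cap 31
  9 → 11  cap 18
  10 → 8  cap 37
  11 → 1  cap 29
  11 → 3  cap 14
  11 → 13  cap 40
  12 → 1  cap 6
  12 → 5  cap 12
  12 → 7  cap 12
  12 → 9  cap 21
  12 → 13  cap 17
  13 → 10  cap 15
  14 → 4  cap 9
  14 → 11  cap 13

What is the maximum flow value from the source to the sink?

augment #1: 12→5→2 bottleneck 12, total now 12
augment #2: 12→7→2 bottleneck 11, total now 23
augment #3: 12→9→2 bottleneck 21, total now 44
augment #4: 12→1→6→2 bottleneck 1, total now 45
augment #5: 12→1→0→9→2 bottleneck 3, total now 48
augment #6: 12→7→14→4→2 bottleneck 1, total now 49
augment #7: 12→13→10→8→2 bottleneck 2, total now 51
augment #8: 12→1→0→9→4→2 bottleneck 2, total now 53
augment #9: 12→13→10→8→5→2 bottleneck 6, total now 59
augment #10: 12→13→10→8→14→4→2 bottleneck 7, total now 66

Maximum flow value: 66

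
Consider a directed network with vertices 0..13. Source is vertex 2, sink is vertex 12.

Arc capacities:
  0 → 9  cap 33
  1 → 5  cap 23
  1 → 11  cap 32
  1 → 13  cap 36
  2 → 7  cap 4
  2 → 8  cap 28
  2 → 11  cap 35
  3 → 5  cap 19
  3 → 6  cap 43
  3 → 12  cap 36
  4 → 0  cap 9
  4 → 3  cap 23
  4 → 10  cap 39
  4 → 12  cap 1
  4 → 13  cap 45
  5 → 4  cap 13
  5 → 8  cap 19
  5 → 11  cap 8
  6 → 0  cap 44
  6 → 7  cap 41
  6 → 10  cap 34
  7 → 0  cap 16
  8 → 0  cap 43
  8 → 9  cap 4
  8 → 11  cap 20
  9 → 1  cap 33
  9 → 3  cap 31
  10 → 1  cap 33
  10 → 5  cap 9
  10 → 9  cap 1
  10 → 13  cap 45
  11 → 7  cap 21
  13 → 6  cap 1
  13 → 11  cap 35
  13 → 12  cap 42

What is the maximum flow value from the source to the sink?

Maximum flow value: 37

augment #1: 2→8→9→3→12 bottleneck 4, total now 4
augment #2: 2→7→0→9→3→12 bottleneck 4, total now 8
augment #3: 2→8→0→9→3→12 bottleneck 23, total now 31
augment #4: 2→8→0→9→1→13→12 bottleneck 1, total now 32
augment #5: 2→11→7→0→9→1→13→12 bottleneck 5, total now 37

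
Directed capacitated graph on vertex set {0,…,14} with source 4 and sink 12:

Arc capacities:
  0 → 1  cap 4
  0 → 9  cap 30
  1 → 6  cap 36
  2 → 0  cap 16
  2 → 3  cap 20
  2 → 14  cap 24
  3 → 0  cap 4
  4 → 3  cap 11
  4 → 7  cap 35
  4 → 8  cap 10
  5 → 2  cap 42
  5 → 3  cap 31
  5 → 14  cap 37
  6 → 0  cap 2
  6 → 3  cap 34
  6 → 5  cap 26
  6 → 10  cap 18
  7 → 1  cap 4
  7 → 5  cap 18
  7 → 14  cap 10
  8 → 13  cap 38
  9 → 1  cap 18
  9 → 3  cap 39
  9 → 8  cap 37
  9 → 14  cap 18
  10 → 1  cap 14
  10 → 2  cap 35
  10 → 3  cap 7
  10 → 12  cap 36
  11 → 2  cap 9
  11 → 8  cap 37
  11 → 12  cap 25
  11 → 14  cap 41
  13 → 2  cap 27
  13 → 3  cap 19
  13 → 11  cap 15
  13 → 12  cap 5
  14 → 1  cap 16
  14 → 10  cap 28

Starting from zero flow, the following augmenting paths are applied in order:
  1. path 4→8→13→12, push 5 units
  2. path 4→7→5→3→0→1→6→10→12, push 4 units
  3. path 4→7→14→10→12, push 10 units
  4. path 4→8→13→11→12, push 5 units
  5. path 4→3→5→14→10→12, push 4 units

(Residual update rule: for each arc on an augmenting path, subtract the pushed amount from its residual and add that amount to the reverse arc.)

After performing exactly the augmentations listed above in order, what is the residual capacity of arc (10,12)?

after path 1 (4→8→13→12, push 5): res(10,12)=36
after path 2 (4→7→5→3→0→1→6→10→12, push 4): res(10,12)=32
after path 3 (4→7→14→10→12, push 10): res(10,12)=22
after path 4 (4→8→13→11→12, push 5): res(10,12)=22
after path 5 (4→3→5→14→10→12, push 4): res(10,12)=18

Residual capacity of (10,12): 18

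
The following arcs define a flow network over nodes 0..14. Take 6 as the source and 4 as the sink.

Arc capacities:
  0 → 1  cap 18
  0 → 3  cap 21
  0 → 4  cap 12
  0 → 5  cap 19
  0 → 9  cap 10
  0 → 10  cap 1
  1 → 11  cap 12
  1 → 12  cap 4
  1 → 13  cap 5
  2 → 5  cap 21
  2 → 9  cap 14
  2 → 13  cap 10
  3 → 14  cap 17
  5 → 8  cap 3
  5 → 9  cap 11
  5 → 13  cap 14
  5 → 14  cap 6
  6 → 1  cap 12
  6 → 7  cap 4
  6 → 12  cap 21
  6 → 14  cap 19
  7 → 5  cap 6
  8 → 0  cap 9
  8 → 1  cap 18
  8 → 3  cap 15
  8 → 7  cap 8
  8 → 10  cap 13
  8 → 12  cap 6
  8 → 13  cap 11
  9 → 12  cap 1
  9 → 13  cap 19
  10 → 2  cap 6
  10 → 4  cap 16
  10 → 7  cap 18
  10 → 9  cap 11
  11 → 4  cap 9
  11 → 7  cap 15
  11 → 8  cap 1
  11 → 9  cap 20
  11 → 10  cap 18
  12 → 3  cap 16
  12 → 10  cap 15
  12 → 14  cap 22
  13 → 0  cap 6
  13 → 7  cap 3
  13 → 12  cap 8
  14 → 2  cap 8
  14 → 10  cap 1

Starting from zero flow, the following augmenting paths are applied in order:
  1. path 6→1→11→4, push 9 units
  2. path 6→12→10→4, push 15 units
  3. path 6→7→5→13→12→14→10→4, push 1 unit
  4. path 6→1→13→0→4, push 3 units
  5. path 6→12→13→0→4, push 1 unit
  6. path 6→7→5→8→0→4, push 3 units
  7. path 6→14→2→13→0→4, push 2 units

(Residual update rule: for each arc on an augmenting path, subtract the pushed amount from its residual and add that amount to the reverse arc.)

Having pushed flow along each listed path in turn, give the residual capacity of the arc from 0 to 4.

Residual capacity of (0,4): 3

after path 1 (6→1→11→4, push 9): res(0,4)=12
after path 2 (6→12→10→4, push 15): res(0,4)=12
after path 3 (6→7→5→13→12→14→10→4, push 1): res(0,4)=12
after path 4 (6→1→13→0→4, push 3): res(0,4)=9
after path 5 (6→12→13→0→4, push 1): res(0,4)=8
after path 6 (6→7→5→8→0→4, push 3): res(0,4)=5
after path 7 (6→14→2→13→0→4, push 2): res(0,4)=3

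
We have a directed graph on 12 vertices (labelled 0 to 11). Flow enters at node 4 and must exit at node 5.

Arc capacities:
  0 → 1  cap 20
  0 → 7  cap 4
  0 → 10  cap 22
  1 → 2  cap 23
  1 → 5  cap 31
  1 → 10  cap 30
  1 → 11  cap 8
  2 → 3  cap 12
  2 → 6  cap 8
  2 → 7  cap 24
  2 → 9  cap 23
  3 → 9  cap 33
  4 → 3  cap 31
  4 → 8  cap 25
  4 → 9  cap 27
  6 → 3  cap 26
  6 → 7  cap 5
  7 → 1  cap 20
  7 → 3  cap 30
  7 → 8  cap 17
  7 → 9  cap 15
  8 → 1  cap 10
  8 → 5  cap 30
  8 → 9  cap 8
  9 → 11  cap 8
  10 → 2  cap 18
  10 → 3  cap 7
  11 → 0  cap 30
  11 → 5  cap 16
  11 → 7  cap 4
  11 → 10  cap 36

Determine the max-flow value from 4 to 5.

augment #1: 4→8→5 bottleneck 25, total now 25
augment #2: 4→9→11→5 bottleneck 8, total now 33

Maximum flow value: 33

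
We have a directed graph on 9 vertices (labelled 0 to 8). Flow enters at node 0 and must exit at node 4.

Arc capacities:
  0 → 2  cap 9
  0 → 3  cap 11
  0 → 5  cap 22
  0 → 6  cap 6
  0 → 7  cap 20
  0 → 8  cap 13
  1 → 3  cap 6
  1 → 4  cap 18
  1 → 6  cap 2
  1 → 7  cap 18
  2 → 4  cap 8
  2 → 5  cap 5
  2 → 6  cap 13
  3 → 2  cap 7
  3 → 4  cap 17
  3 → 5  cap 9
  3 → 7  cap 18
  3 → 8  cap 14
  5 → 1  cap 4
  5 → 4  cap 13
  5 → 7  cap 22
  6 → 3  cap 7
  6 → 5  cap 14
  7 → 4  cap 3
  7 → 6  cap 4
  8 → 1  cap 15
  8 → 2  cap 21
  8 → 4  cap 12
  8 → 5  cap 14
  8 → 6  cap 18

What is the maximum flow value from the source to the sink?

Maximum flow value: 59

augment #1: 0→2→4 bottleneck 8, total now 8
augment #2: 0→3→4 bottleneck 11, total now 19
augment #3: 0→5→4 bottleneck 13, total now 32
augment #4: 0→7→4 bottleneck 3, total now 35
augment #5: 0→8→4 bottleneck 12, total now 47
augment #6: 0→5→1→4 bottleneck 4, total now 51
augment #7: 0→6→3→4 bottleneck 6, total now 57
augment #8: 0→8→1→4 bottleneck 1, total now 58
augment #9: 0→2→6→3→8→1→4 bottleneck 1, total now 59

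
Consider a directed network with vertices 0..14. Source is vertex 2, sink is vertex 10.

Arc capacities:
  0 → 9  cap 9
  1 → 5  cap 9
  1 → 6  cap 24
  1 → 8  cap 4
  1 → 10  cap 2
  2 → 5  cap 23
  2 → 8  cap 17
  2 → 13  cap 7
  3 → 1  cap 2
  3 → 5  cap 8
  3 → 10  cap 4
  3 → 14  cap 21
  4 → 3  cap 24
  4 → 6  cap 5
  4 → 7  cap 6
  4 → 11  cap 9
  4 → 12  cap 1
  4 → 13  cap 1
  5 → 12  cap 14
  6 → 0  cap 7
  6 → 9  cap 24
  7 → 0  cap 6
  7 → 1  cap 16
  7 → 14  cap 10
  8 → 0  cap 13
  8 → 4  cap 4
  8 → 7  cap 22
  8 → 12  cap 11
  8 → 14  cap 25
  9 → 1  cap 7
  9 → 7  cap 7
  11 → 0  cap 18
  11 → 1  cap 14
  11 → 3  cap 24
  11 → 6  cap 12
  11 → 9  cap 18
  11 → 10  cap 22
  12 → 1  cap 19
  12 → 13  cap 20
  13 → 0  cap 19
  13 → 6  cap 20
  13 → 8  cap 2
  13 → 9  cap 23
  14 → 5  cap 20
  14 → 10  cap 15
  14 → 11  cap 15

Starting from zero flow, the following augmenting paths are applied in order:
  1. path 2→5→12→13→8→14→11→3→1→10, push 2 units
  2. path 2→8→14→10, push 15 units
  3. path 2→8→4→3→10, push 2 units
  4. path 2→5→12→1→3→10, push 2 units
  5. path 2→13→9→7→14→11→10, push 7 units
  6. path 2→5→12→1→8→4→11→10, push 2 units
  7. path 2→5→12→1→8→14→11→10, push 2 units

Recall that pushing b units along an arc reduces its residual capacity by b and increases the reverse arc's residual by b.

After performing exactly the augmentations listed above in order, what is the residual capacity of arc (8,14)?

after path 1 (2→5→12→13→8→14→11→3→1→10, push 2): res(8,14)=23
after path 2 (2→8→14→10, push 15): res(8,14)=8
after path 3 (2→8→4→3→10, push 2): res(8,14)=8
after path 4 (2→5→12→1→3→10, push 2): res(8,14)=8
after path 5 (2→13→9→7→14→11→10, push 7): res(8,14)=8
after path 6 (2→5→12→1→8→4→11→10, push 2): res(8,14)=8
after path 7 (2→5→12→1→8→14→11→10, push 2): res(8,14)=6

Residual capacity of (8,14): 6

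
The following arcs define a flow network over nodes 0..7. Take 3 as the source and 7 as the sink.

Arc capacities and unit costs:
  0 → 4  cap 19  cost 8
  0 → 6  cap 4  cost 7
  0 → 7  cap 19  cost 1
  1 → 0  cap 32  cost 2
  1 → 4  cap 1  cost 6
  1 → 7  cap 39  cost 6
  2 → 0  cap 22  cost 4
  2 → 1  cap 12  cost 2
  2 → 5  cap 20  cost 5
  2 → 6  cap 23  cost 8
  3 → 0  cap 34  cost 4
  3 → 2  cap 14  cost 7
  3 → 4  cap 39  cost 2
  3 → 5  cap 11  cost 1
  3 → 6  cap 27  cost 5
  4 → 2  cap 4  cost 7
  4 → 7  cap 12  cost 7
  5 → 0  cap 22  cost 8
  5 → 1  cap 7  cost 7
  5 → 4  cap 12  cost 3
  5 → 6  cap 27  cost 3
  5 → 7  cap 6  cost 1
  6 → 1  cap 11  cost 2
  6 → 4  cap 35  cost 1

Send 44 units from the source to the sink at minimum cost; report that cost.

shortest-cost path #1: 3→5→7 push 6 @ unit cost 2 (adds 12)
shortest-cost path #2: 3→0→7 push 19 @ unit cost 5 (adds 95)
shortest-cost path #3: 3→4→7 push 12 @ unit cost 9 (adds 108)
shortest-cost path #4: 3→5→6→1→7 push 5 @ unit cost 12 (adds 60)
shortest-cost path #5: 3→6→1→7 push 2 @ unit cost 13 (adds 26)
total cost = 301

Minimum cost for 44 units: 301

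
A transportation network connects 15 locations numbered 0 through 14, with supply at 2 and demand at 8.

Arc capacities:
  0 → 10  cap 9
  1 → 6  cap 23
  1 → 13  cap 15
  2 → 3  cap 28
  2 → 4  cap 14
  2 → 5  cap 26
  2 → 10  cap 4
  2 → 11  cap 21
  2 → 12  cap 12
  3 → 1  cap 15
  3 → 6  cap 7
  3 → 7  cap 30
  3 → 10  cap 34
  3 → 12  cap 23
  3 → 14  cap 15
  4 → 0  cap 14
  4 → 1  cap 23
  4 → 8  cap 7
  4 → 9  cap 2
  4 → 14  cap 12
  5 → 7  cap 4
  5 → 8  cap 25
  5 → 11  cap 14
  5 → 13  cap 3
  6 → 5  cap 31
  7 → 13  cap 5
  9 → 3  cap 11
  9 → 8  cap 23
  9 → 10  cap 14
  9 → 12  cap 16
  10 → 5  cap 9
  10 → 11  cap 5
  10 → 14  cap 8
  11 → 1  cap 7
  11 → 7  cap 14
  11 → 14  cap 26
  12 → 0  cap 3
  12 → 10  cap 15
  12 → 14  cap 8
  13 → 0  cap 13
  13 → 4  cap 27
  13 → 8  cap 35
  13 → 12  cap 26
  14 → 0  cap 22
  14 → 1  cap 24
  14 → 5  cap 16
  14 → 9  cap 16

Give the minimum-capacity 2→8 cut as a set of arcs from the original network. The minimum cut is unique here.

Min-cut arcs: {(1,13), (4,8), (4,9), (5,8), (5,13), (7,13), (14,9)} (total capacity 73)

augment #1: 2→4→8 push 7
augment #2: 2→5→8 push 25
augment #3: 2→4→9→8 push 2
augment #4: 2→5→13→8 push 1
augment #5: 2→3→1→13→8 push 15
augment #6: 2→3→7→13→8 push 5
augment #7: 2→3→14→9→8 push 8
augment #8: 2→4→14→9→8 push 5
augment #9: 2→10→5→13→8 push 2
augment #10: 2→10→14→9→8 push 2
augment #11: 2→11→14→9→8 push 1
max flow = 73; residual-reachable set from 2 gives S-side
cut edges (S→T): {(1,13), (4,8), (4,9), (5,8), (5,13), (7,13), (14,9)} total cap 73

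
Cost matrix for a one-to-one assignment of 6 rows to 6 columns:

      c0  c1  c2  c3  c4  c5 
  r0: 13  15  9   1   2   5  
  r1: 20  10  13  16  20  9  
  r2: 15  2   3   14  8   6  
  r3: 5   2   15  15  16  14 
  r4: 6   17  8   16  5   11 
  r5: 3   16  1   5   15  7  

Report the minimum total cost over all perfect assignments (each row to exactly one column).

Minimum assignment cost: 23

one of 2 optimal assignments: row0→col3 (cost 1), row1→col5 (cost 9), row2→col1 (cost 2), row3→col0 (cost 5), row4→col4 (cost 5), row5→col2 (cost 1)
total = 1 + 9 + 2 + 5 + 5 + 1 = 23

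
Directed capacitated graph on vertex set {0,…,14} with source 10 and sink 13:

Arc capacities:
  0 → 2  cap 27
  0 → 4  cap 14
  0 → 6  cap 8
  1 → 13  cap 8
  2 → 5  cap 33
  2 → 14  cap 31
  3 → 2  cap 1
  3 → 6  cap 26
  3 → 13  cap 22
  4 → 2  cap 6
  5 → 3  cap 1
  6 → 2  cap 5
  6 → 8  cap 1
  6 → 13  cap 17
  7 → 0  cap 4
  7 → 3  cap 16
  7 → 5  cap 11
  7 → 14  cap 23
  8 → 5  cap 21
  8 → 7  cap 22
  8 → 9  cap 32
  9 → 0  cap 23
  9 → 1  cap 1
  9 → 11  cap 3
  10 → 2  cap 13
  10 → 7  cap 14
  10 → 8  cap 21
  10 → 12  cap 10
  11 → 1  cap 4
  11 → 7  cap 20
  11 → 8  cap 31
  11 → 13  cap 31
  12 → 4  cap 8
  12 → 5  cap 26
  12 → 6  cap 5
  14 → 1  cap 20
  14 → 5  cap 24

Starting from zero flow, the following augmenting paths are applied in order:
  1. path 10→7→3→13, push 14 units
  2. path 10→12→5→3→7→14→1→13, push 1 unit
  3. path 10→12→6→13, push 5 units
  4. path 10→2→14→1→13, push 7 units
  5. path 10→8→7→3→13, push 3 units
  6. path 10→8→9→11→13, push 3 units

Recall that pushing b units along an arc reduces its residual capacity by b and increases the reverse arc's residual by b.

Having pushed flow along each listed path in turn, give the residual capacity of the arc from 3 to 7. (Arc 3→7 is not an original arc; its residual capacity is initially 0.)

after path 1 (10→7→3→13, push 14): res(3,7)=14
after path 2 (10→12→5→3→7→14→1→13, push 1): res(3,7)=13
after path 3 (10→12→6→13, push 5): res(3,7)=13
after path 4 (10→2→14→1→13, push 7): res(3,7)=13
after path 5 (10→8→7→3→13, push 3): res(3,7)=16
after path 6 (10→8→9→11→13, push 3): res(3,7)=16

Residual capacity of (3,7): 16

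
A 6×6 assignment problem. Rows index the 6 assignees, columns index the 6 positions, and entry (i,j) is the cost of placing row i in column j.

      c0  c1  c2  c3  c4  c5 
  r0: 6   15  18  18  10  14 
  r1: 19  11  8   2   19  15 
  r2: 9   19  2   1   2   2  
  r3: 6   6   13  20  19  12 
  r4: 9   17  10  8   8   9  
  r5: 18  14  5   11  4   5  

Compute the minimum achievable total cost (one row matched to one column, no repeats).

one of 3 optimal assignments: row0→col0 (cost 6), row1→col3 (cost 2), row2→col2 (cost 2), row3→col1 (cost 6), row4→col4 (cost 8), row5→col5 (cost 5)
total = 6 + 2 + 2 + 6 + 8 + 5 = 29

Minimum assignment cost: 29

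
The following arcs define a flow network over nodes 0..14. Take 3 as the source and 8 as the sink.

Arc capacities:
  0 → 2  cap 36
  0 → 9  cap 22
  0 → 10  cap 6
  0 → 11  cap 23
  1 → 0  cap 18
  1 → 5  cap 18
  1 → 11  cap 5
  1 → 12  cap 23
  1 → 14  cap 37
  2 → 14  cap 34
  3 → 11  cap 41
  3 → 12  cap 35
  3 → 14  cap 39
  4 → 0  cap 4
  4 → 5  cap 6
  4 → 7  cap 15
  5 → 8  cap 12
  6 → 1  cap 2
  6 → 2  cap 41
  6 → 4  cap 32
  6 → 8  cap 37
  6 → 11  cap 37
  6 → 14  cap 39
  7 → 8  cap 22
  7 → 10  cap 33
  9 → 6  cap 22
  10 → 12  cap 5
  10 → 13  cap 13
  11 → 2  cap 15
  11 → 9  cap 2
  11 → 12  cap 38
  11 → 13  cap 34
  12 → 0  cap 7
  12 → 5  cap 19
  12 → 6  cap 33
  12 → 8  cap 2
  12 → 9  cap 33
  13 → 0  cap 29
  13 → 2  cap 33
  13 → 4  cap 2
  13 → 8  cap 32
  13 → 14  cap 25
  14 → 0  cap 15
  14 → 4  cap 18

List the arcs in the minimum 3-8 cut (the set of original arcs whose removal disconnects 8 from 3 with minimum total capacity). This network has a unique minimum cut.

augment #1: 3→12→8 push 2
augment #2: 3→11→13→8 push 32
augment #3: 3→12→5→8 push 12
augment #4: 3→12→6→8 push 21
augment #5: 3→11→9→6→8 push 2
augment #6: 3→11→12→6→8 push 7
augment #7: 3→14→4→7→8 push 15
augment #8: 3→14→0→9→6→8 push 7
max flow = 98; residual-reachable set from 3 gives S-side
cut edges (S→T): {(4,7), (5,8), (6,8), (12,8), (13,8)} total cap 98

Min-cut arcs: {(4,7), (5,8), (6,8), (12,8), (13,8)} (total capacity 98)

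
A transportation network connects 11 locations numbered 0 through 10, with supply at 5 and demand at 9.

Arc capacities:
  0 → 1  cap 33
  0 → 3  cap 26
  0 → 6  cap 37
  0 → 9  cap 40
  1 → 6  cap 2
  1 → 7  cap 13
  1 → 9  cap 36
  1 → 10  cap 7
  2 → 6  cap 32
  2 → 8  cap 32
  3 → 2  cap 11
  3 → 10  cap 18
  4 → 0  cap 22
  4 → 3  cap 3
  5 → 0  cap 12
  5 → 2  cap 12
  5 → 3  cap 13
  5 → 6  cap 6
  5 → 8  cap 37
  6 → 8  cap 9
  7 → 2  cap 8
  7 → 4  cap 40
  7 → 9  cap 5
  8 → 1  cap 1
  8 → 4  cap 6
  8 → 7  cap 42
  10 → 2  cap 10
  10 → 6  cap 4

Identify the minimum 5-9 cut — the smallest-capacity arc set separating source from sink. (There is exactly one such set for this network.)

augment #1: 5→0→9 push 12
augment #2: 5→8→1→9 push 1
augment #3: 5→8→7→9 push 5
augment #4: 5→8→4→0→9 push 6
augment #5: 5→8→7→4→0→9 push 16
max flow = 40; residual-reachable set from 5 gives S-side
cut edges (S→T): {(4,0), (5,0), (7,9), (8,1)} total cap 40

Min-cut arcs: {(4,0), (5,0), (7,9), (8,1)} (total capacity 40)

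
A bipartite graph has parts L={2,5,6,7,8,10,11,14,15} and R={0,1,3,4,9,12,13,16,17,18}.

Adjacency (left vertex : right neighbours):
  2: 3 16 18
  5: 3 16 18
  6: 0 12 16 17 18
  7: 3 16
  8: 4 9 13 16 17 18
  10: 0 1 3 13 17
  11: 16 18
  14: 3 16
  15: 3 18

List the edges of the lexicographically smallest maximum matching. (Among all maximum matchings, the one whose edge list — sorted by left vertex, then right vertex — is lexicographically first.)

Lex-smallest maximum matching: {(2,3), (5,16), (6,0), (8,4), (10,1), (11,18)}

|M| = 6 (so the lex-smallest maximum matching has 6 edges)
process left vertices in ascending order; for each, take the smallest-labelled available neighbour that still permits 6 edges overall, or leave it unmatched if none does
lex-smallest matching: {2-3, 5-16, 6-0, 8-4, 10-1, 11-18}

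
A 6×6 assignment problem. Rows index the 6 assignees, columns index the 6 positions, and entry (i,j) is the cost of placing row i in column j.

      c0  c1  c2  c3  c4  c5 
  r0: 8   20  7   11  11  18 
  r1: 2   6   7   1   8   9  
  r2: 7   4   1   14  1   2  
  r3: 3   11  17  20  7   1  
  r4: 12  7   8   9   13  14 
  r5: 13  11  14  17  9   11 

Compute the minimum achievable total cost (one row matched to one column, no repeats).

optimal assignment: row0→col0 (cost 8), row1→col3 (cost 1), row2→col2 (cost 1), row3→col5 (cost 1), row4→col1 (cost 7), row5→col4 (cost 9)
total = 8 + 1 + 1 + 1 + 7 + 9 = 27

Minimum assignment cost: 27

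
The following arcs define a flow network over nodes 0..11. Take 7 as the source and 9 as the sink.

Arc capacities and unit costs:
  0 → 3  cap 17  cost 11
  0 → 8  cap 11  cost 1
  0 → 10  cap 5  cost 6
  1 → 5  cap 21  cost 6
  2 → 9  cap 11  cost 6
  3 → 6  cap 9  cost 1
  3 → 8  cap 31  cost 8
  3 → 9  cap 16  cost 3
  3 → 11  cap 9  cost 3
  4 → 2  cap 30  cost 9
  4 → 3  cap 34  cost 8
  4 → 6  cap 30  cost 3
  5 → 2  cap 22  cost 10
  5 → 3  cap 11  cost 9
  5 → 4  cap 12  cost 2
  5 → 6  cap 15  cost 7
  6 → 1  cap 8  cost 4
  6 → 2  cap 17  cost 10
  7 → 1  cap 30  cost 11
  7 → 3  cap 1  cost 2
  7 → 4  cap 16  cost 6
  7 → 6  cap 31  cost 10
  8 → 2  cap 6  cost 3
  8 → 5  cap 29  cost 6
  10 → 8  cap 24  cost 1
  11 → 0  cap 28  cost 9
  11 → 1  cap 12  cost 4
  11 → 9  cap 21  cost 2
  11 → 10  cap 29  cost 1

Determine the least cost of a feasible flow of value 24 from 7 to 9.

shortest-cost path #1: 7→3→9 push 1 @ unit cost 5 (adds 5)
shortest-cost path #2: 7→4→3→9 push 15 @ unit cost 17 (adds 255)
shortest-cost path #3: 7→4→3→11→9 push 1 @ unit cost 19 (adds 19)
shortest-cost path #4: 7→6→2→9 push 7 @ unit cost 26 (adds 182)
total cost = 461

Minimum cost for 24 units: 461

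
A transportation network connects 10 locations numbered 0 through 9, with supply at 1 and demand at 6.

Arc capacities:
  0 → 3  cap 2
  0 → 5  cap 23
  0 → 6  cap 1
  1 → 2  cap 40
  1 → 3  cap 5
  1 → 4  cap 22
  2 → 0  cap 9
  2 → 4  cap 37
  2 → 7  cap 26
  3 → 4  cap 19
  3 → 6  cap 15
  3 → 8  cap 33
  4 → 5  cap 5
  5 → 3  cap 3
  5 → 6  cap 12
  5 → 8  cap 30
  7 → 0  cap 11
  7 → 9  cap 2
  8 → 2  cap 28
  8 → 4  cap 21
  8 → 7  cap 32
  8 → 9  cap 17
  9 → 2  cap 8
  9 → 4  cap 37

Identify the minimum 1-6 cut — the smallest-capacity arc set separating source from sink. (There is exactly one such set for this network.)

Min-cut arcs: {(0,3), (0,6), (1,3), (5,3), (5,6)} (total capacity 23)

augment #1: 1→3→6 push 5
augment #2: 1→2→0→6 push 1
augment #3: 1→4→5→6 push 5
augment #4: 1→2→0→3→6 push 2
augment #5: 1→2→0→5→6 push 6
augment #6: 1→2→7→0→5→6 push 1
augment #7: 1→2→7→0→5→3→6 push 3
max flow = 23; residual-reachable set from 1 gives S-side
cut edges (S→T): {(0,3), (0,6), (1,3), (5,3), (5,6)} total cap 23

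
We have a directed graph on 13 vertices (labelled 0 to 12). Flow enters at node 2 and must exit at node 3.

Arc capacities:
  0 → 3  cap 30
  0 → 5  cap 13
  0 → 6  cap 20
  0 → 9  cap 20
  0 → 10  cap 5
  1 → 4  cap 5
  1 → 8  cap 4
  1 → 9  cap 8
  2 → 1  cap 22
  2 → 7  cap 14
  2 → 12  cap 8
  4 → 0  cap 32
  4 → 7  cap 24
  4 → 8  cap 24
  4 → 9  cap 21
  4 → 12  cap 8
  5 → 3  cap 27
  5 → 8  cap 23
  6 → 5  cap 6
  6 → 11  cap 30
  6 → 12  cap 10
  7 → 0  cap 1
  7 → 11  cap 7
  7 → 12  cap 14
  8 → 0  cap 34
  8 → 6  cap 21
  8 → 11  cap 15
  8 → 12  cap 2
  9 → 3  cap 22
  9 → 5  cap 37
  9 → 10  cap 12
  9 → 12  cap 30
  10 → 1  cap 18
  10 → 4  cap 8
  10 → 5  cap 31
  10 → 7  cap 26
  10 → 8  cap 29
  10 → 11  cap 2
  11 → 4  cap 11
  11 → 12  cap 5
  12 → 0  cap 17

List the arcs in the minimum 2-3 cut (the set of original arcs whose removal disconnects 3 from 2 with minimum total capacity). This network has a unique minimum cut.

Min-cut arcs: {(1,4), (1,8), (1,9), (2,7), (2,12)} (total capacity 39)

augment #1: 2→1→9→3 push 8
augment #2: 2→7→0→3 push 1
augment #3: 2→12→0→3 push 8
augment #4: 2→1→4→0→3 push 5
augment #5: 2→1→8→0→3 push 4
augment #6: 2→7→12→0→3 push 9
augment #7: 2→7→11→4→0→3 push 3
augment #8: 2→7→11→4→9→3 push 1
max flow = 39; residual-reachable set from 2 gives S-side
cut edges (S→T): {(1,4), (1,8), (1,9), (2,7), (2,12)} total cap 39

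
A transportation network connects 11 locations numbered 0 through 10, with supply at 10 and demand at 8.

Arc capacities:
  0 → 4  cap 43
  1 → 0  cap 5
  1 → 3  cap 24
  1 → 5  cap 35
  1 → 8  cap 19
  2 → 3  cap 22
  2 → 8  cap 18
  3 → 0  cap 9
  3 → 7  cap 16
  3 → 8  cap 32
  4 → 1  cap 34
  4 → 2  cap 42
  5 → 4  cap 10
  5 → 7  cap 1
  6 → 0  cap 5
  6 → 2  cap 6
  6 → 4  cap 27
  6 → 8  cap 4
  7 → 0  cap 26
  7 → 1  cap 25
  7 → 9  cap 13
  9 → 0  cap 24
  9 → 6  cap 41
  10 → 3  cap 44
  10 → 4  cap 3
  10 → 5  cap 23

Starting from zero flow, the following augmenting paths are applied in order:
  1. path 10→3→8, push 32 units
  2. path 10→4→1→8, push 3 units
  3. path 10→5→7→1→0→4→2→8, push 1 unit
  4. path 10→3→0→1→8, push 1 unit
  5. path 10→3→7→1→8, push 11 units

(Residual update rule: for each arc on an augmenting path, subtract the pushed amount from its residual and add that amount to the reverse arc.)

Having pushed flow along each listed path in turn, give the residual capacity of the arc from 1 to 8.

Residual capacity of (1,8): 4

after path 1 (10→3→8, push 32): res(1,8)=19
after path 2 (10→4→1→8, push 3): res(1,8)=16
after path 3 (10→5→7→1→0→4→2→8, push 1): res(1,8)=16
after path 4 (10→3→0→1→8, push 1): res(1,8)=15
after path 5 (10→3→7→1→8, push 11): res(1,8)=4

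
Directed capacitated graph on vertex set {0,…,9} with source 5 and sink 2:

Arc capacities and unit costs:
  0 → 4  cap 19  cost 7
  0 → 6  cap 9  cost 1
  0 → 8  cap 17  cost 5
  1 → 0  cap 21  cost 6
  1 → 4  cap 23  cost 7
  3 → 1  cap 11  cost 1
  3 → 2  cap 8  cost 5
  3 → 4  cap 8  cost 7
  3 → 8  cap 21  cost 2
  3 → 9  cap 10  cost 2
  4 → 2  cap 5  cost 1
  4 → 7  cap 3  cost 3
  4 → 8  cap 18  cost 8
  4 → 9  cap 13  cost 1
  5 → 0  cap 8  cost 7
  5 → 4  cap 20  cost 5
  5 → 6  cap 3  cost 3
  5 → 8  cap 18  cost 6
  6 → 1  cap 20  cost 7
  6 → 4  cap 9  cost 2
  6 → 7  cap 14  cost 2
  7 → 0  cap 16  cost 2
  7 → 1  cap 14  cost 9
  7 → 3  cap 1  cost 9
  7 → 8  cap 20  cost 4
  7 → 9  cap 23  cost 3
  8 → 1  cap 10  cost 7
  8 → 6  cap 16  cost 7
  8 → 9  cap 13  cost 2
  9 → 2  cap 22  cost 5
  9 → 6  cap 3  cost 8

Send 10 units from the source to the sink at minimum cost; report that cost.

shortest-cost path #1: 5→4→2 push 5 @ unit cost 6 (adds 30)
shortest-cost path #2: 5→4→9→2 push 5 @ unit cost 11 (adds 55)
total cost = 85

Minimum cost for 10 units: 85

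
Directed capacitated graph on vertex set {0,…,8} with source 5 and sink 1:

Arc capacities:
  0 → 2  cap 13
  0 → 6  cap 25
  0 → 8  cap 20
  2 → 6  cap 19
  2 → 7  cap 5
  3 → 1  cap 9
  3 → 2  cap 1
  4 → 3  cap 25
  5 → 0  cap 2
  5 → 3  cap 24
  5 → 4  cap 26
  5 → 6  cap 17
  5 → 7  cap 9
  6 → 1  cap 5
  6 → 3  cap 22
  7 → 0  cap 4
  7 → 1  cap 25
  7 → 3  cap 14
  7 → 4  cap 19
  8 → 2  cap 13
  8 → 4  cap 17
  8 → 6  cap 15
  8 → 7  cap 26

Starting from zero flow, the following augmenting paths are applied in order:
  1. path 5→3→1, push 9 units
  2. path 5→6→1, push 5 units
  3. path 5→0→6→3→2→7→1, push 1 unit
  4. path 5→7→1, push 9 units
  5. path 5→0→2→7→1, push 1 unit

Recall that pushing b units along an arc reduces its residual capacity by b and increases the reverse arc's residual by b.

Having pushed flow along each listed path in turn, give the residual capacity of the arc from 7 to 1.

after path 1 (5→3→1, push 9): res(7,1)=25
after path 2 (5→6→1, push 5): res(7,1)=25
after path 3 (5→0→6→3→2→7→1, push 1): res(7,1)=24
after path 4 (5→7→1, push 9): res(7,1)=15
after path 5 (5→0→2→7→1, push 1): res(7,1)=14

Residual capacity of (7,1): 14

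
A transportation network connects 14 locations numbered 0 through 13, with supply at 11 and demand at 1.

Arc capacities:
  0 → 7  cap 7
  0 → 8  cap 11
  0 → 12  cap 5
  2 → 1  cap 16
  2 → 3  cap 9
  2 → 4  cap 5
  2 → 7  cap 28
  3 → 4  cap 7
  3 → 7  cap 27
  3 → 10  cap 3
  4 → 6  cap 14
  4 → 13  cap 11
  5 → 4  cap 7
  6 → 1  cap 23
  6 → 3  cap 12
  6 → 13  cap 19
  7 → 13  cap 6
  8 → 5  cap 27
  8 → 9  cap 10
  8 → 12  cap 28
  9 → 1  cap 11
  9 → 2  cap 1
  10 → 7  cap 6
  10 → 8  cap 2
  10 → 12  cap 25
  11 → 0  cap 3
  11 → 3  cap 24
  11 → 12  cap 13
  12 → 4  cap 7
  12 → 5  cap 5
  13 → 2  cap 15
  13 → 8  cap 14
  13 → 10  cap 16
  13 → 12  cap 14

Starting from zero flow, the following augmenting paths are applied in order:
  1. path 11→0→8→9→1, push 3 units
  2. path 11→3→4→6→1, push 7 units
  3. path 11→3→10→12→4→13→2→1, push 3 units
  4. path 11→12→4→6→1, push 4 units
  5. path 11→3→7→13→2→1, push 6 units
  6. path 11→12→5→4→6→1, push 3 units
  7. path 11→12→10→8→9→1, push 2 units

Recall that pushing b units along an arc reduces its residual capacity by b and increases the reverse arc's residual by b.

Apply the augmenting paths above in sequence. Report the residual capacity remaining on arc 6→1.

Residual capacity of (6,1): 9

after path 1 (11→0→8→9→1, push 3): res(6,1)=23
after path 2 (11→3→4→6→1, push 7): res(6,1)=16
after path 3 (11→3→10→12→4→13→2→1, push 3): res(6,1)=16
after path 4 (11→12→4→6→1, push 4): res(6,1)=12
after path 5 (11→3→7→13→2→1, push 6): res(6,1)=12
after path 6 (11→12→5→4→6→1, push 3): res(6,1)=9
after path 7 (11→12→10→8→9→1, push 2): res(6,1)=9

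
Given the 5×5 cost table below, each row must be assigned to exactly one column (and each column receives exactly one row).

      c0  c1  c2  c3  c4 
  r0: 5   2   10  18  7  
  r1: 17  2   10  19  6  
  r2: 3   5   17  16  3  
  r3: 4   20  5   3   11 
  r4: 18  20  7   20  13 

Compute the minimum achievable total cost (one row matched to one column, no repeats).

Minimum assignment cost: 20

optimal assignment: row0→col0 (cost 5), row1→col1 (cost 2), row2→col4 (cost 3), row3→col3 (cost 3), row4→col2 (cost 7)
total = 5 + 2 + 3 + 3 + 7 = 20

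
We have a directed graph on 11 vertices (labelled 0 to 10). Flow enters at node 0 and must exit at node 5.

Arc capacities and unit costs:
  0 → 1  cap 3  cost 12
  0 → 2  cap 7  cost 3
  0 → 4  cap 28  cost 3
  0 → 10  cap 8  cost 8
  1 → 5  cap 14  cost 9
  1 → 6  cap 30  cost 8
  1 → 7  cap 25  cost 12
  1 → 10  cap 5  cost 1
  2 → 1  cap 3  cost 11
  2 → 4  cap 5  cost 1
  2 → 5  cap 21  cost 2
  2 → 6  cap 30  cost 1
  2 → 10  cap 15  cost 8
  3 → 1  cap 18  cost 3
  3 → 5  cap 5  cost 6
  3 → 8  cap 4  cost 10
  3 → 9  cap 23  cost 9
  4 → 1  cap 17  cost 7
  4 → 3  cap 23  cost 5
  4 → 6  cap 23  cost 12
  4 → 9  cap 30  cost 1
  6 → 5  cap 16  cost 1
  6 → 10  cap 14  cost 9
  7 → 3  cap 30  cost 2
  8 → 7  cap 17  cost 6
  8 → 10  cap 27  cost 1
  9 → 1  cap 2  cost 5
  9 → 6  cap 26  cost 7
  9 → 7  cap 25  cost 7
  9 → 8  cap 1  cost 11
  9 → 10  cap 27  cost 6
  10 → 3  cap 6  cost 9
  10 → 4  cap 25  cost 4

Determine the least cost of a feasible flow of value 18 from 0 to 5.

Minimum cost for 18 units: 167

shortest-cost path #1: 0→2→5 push 7 @ unit cost 5 (adds 35)
shortest-cost path #2: 0→4→9→6→5 push 11 @ unit cost 12 (adds 132)
total cost = 167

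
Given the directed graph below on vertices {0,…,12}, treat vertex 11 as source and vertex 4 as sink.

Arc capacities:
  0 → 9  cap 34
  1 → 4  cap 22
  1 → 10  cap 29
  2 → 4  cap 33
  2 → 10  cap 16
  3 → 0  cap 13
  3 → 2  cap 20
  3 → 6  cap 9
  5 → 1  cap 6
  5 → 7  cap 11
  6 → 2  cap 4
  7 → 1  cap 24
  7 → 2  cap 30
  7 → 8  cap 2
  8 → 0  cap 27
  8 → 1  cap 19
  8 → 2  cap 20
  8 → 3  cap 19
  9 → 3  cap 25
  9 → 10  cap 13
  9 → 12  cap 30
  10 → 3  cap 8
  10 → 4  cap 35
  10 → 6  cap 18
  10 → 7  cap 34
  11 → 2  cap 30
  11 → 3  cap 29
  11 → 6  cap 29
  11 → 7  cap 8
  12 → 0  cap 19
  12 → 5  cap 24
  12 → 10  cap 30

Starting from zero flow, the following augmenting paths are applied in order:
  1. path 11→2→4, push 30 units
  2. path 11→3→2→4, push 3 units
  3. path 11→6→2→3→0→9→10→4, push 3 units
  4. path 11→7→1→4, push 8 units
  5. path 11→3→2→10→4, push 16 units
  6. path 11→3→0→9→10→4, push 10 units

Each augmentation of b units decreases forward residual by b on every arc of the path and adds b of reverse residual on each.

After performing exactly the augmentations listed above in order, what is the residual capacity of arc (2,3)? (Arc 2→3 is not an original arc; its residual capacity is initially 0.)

Residual capacity of (2,3): 16

after path 1 (11→2→4, push 30): res(2,3)=0
after path 2 (11→3→2→4, push 3): res(2,3)=3
after path 3 (11→6→2→3→0→9→10→4, push 3): res(2,3)=0
after path 4 (11→7→1→4, push 8): res(2,3)=0
after path 5 (11→3→2→10→4, push 16): res(2,3)=16
after path 6 (11→3→0→9→10→4, push 10): res(2,3)=16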